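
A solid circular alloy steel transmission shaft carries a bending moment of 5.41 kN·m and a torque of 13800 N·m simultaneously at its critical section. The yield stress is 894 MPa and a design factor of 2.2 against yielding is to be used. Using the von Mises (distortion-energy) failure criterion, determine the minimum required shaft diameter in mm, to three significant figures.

d = 69.0 mm

σ_allow = σ_y/n = 894/2.2 = 406.4 MPa.
For a solid shaft σ_b = 32M/(πd³) and τ = 16T/(πd³), so the von Mises stress is σ' = (16/πd³)·√(4M²+3T²).
√(4M²+3T²) = √(4×(5.410×10^6)² + 3×(1.380×10^7)²) = 2.624×10^7 N·mm.
d³ = 16×2.624×10^7/(π×406.4) = 328800 mm³.
d = 69.02 mm.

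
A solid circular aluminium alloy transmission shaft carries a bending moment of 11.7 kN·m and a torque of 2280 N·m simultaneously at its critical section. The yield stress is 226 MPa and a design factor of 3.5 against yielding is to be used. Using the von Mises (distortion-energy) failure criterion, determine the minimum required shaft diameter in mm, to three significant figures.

d = 123 mm

σ_allow = σ_y/n = 226/3.5 = 64.57 MPa.
For a solid shaft σ_b = 32M/(πd³) and τ = 16T/(πd³), so the von Mises stress is σ' = (16/πd³)·√(4M²+3T²).
√(4M²+3T²) = √(4×(1.170×10^7)² + 3×(2.280×10^6)²) = 2.373×10^7 N·mm.
d³ = 16×2.373×10^7/(π×64.57) = 1.872×10^6 mm³.
d = 123.2 mm.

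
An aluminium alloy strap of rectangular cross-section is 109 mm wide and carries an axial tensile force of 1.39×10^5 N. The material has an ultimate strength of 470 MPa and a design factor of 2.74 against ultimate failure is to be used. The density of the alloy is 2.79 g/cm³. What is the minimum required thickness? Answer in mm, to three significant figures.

σ_allow = 470/2.74 = 171.5 MPa.
Required area A = F/σ_allow = 139000/171.5 = 810.3 mm².
t = A/w = 810.3/109 = 7.434 mm.

t = 7.43 mm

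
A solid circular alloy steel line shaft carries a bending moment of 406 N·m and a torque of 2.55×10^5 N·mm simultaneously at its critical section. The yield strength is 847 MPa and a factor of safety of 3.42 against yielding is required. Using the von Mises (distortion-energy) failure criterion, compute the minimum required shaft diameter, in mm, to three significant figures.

d = 26.7 mm

σ_allow = σ_y/n = 847/3.42 = 247.7 MPa.
For a solid shaft σ_b = 32M/(πd³) and τ = 16T/(πd³), so the von Mises stress is σ' = (16/πd³)·√(4M²+3T²).
√(4M²+3T²) = √(4×(406000)² + 3×(255000)²) = 924300 N·mm.
d³ = 16×924300/(π×247.7) = 19010 mm³.
d = 26.69 mm.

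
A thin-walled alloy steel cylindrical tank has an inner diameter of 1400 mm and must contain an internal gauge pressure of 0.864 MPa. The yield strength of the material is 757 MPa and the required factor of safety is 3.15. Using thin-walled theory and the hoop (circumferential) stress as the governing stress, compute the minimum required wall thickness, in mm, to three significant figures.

t = 2.52 mm

σ_allow = 757/3.15 = 240.3 MPa.
Hoop stress σ_h = pD/(2t), so t = pD/(2σ_allow) = 0.864×1400/(2×240.3) = 2.517 mm.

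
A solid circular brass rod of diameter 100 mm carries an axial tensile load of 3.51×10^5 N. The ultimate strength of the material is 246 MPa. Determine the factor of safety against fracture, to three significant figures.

A = πd²/4 = 7854 mm².
σ = F/A = 351000/7854 = 44.69 MPa.
n = 246/44.69 = 5.504.

n = 5.50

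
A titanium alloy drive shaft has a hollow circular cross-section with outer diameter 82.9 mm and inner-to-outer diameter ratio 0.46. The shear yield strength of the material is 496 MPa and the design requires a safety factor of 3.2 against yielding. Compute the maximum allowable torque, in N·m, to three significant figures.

T_allow = 16600 N·m

τ_allow = 496/3.2 = 155.0 MPa.
For a hollow shaft T_allow = τ_allow·πd_o³(1−k⁴)/16 with 1−k⁴ = 0.9552, so πd_o³(1−k⁴)/16 = 106900 mm³.
T_allow = 155.0×106900 = 1.656×10^7 N·mm = 16560 N·m.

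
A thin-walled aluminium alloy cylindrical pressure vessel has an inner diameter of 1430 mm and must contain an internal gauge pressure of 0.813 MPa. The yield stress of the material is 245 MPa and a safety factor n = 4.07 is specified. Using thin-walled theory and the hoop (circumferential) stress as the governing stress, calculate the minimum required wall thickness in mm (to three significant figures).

t = 9.66 mm

σ_allow = 245/4.07 = 60.20 MPa.
Hoop stress σ_h = pD/(2t), so t = pD/(2σ_allow) = 0.813×1430/(2×60.20) = 9.657 mm.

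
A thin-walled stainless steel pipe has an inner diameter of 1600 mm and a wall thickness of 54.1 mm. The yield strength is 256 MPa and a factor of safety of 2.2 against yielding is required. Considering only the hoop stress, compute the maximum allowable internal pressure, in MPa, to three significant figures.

σ_allow = 256/2.2 = 116.4 MPa.
σ_h = pD/(2t) → p_allow = 2σ_allow t/D = 2×116.4×54.1/1600 = 7.869 MPa.

p_allow = 7.87 MPa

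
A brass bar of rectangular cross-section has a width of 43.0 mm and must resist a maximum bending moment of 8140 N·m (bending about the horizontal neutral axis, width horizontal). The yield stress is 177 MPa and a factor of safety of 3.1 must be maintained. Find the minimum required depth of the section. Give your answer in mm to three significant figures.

σ_allow = 177/3.1 = 57.10 MPa.
For a rectangular section σ = 6M/(bh²), so h² = 6M/(b σ_allow) = 6×8140000/(43.0×57.10) = 19890 mm².
h = 141.0 mm.

h = 141 mm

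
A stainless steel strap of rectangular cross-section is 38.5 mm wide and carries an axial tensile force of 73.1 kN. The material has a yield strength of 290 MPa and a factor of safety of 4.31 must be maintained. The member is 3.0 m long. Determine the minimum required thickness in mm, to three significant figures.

t = 28.2 mm

σ_allow = 290/4.31 = 67.29 MPa.
Required area A = F/σ_allow = 73100/67.29 = 1086 mm².
t = A/w = 1086/38.5 = 28.22 mm.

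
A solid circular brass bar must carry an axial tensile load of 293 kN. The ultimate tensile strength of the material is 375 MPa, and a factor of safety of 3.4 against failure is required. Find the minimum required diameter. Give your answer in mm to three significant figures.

d = 58.2 mm

Allowable stress σ_allow = 375/3.4 = 110.3 MPa.
Required area A = F/σ_allow = 293000/110.3 = 2657 mm².
A = πd²/4 → d = √(4A/π) = 58.16 mm.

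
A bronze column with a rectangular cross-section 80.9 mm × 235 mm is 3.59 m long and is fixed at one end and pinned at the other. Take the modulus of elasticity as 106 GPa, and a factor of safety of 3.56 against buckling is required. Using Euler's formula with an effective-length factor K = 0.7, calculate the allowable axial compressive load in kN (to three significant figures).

P_allow = 483 kN

Buckling occurs about the weak axis: I_min = h·b³/12 = 235×80.9³/12 = 1.037×10^7 mm⁴ (b = 80.9 mm is the smaller dimension).
Effective length L_e = KL = 0.7×3.59 m = 2513 mm.
Euler critical load P_cr = π²EI/L_e² = π²×106000×1.037×10^7/2513² = 1.718×10^6 N.
P_allow = P_cr/n = 1.718×10^6/3.56 = 482500 N.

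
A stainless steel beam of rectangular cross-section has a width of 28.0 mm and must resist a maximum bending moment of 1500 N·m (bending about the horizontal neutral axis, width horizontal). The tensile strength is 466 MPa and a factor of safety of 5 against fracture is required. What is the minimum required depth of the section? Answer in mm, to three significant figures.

h = 58.7 mm

σ_allow = 466/5 = 93.20 MPa.
For a rectangular section σ = 6M/(bh²), so h² = 6M/(b σ_allow) = 6×1500000/(28.0×93.20) = 3449 mm².
h = 58.73 mm.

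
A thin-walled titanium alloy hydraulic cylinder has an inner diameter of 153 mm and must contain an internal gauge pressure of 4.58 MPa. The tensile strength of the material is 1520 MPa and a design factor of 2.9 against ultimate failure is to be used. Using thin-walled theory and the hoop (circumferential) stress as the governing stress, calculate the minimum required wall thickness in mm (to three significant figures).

σ_allow = 1520/2.9 = 524.1 MPa.
Hoop stress σ_h = pD/(2t), so t = pD/(2σ_allow) = 4.58×153/(2×524.1) = 0.6685 mm.

t = 0.668 mm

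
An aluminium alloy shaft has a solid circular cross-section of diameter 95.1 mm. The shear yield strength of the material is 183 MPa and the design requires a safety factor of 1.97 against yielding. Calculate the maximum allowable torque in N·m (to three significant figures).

τ_allow = 183/1.97 = 92.89 MPa.
For a solid shaft T_allow = τ_allow·πd³/16; πd³/16 = π×95.1³/16 = 168900 mm³.
T_allow = 92.89×168900 = 1.569×10^7 N·mm = 15690 N·m.

T_allow = 15700 N·m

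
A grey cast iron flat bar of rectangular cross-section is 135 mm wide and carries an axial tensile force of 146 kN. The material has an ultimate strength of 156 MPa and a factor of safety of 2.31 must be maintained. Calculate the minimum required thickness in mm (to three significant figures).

σ_allow = 156/2.31 = 67.53 MPa.
Required area A = F/σ_allow = 146000/67.53 = 2162 mm².
t = A/w = 2162/135 = 16.01 mm.

t = 16.0 mm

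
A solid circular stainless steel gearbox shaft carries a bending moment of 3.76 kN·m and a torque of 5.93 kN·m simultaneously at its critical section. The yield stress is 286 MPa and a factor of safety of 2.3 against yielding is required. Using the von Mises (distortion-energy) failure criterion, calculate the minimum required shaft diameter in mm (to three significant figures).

σ_allow = σ_y/n = 286/2.3 = 124.3 MPa.
For a solid shaft σ_b = 32M/(πd³) and τ = 16T/(πd³), so the von Mises stress is σ' = (16/πd³)·√(4M²+3T²).
√(4M²+3T²) = √(4×(3.760×10^6)² + 3×(5.930×10^6)²) = 1.273×10^7 N·mm.
d³ = 16×1.273×10^7/(π×124.3) = 521400 mm³.
d = 80.49 mm.

d = 80.5 mm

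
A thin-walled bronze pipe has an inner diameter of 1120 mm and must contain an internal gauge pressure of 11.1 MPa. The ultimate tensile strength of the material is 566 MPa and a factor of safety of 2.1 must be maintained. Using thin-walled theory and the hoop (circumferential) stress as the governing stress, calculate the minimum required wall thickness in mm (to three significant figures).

t = 23.1 mm

σ_allow = 566/2.1 = 269.5 MPa.
Hoop stress σ_h = pD/(2t), so t = pD/(2σ_allow) = 11.1×1120/(2×269.5) = 23.06 mm.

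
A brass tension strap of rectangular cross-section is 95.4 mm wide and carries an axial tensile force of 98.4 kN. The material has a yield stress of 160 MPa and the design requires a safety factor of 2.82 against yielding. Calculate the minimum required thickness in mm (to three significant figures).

t = 18.2 mm

σ_allow = 160/2.82 = 56.74 MPa.
Required area A = F/σ_allow = 98400/56.74 = 1734 mm².
t = A/w = 1734/95.4 = 18.18 mm.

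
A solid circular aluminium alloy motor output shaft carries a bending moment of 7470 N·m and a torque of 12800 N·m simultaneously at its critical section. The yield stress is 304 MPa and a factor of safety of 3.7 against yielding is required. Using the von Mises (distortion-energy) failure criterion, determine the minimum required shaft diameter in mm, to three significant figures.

d = 118 mm

σ_allow = σ_y/n = 304/3.7 = 82.16 MPa.
For a solid shaft σ_b = 32M/(πd³) and τ = 16T/(πd³), so the von Mises stress is σ' = (16/πd³)·√(4M²+3T²).
√(4M²+3T²) = √(4×(7.470×10^6)² + 3×(1.280×10^7)²) = 2.673×10^7 N·mm.
d³ = 16×2.673×10^7/(π×82.16) = 1.657×10^6 mm³.
d = 118.3 mm.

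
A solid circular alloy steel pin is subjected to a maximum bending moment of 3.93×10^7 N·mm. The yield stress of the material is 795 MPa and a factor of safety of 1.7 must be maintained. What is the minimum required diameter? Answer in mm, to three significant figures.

d = 94.9 mm

σ_allow = 795/1.7 = 467.6 MPa.
For a solid circular section σ = 32M/(πd³), so d³ = 32M/(π σ_allow) = 32×3.9300×10^7/(π×467.6) = 856000 mm³.
d = 94.95 mm.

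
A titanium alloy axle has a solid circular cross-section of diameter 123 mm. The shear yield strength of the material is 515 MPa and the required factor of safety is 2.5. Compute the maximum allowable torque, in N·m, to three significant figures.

τ_allow = 515/2.5 = 206.0 MPa.
For a solid shaft T_allow = τ_allow·πd³/16; πd³/16 = π×123³/16 = 365400 mm³.
T_allow = 206.0×365400 = 7.527×10^7 N·mm = 75270 N·m.

T_allow = 75300 N·m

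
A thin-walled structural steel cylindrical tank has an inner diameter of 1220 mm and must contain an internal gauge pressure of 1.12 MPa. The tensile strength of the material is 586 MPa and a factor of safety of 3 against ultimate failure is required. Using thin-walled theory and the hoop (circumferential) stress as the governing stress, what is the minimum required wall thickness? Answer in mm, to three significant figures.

t = 3.50 mm

σ_allow = 586/3 = 195.3 MPa.
Hoop stress σ_h = pD/(2t), so t = pD/(2σ_allow) = 1.12×1220/(2×195.3) = 3.498 mm.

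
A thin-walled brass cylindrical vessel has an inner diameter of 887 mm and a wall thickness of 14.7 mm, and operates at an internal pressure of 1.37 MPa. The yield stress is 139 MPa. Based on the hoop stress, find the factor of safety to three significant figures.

σ_h = pD/(2t) = 1.37×887/(2×14.7) = 41.33 MPa.
n = 139/41.33 = 3.363.

n = 3.36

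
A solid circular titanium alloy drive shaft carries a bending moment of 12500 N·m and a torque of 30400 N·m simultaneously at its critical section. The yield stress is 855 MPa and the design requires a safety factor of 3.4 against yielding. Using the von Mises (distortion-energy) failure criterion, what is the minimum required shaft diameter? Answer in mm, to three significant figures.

d = 106 mm

σ_allow = σ_y/n = 855/3.4 = 251.5 MPa.
For a solid shaft σ_b = 32M/(πd³) and τ = 16T/(πd³), so the von Mises stress is σ' = (16/πd³)·√(4M²+3T²).
√(4M²+3T²) = √(4×(1.250×10^7)² + 3×(3.040×10^7)²) = 5.829×10^7 N·mm.
d³ = 16×5.829×10^7/(π×251.5) = 1.180×10^6 mm³.
d = 105.7 mm.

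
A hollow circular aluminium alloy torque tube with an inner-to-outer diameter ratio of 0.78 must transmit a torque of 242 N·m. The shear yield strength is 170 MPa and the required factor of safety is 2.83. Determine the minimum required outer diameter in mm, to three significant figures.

d_o = 31.9 mm

τ_allow = 170/2.83 = 60.07 MPa.
For a hollow shaft τ = 16T/[πd_o³(1−k⁴)] with k = 0.78, so 1−k⁴ = 0.6298.
d_o³ = 16T/[π τ_allow (1−k⁴)] = 16×242000/(π×60.07×0.6298) = 32580 mm³.
d_o = 31.94 mm.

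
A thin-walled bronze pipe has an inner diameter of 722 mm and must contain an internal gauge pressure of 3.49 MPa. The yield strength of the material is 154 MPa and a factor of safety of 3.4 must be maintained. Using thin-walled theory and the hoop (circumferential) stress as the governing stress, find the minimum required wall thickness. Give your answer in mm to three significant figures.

σ_allow = 154/3.4 = 45.29 MPa.
Hoop stress σ_h = pD/(2t), so t = pD/(2σ_allow) = 3.49×722/(2×45.29) = 27.82 mm.

t = 27.8 mm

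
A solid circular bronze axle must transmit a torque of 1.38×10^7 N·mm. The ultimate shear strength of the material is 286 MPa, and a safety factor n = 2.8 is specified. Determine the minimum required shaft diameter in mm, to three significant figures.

d = 88.3 mm

Allowable shear stress τ_allow = 286/2.8 = 102.1 MPa.
For a solid shaft τ = 16T/(πd³), so d³ = 16T/(π τ_allow) = 16×1.3800×10^7/(π×102.1) = 688100 mm³.
d = (688100)^(1/3) = 88.28 mm.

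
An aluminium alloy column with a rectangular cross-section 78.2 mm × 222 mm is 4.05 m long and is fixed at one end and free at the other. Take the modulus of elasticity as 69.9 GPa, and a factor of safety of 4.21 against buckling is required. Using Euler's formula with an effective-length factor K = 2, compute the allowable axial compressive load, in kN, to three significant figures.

Buckling occurs about the weak axis: I_min = h·b³/12 = 222×78.2³/12 = 8.847×10^6 mm⁴ (b = 78.2 mm is the smaller dimension).
Effective length L_e = KL = 2×4.05 m = 8100 mm.
Euler critical load P_cr = π²EI/L_e² = π²×69900×8.847×10^6/8100² = 93020 N.
P_allow = P_cr/n = 93020/4.21 = 22100 N.

P_allow = 22.1 kN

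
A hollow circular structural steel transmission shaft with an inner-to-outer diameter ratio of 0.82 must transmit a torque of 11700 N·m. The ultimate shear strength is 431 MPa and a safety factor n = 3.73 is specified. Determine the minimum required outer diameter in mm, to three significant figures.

τ_allow = 431/3.73 = 115.5 MPa.
For a hollow shaft τ = 16T/[πd_o³(1−k⁴)] with k = 0.82, so 1−k⁴ = 0.5479.
d_o³ = 16T/[π τ_allow (1−k⁴)] = 16×1.1700×10^7/(π×115.5×0.5479) = 941200 mm³.
d_o = 98.00 mm.

d_o = 98.0 mm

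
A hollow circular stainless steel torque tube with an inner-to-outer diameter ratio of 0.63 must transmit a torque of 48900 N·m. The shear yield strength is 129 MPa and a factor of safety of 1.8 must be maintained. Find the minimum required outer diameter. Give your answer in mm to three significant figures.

d_o = 160 mm

τ_allow = 129/1.8 = 71.67 MPa.
For a hollow shaft τ = 16T/[πd_o³(1−k⁴)] with k = 0.63, so 1−k⁴ = 0.8425.
d_o³ = 16T/[π τ_allow (1−k⁴)] = 16×4.8900×10^7/(π×71.67×0.8425) = 4.125×10^6 mm³.
d_o = 160.4 mm.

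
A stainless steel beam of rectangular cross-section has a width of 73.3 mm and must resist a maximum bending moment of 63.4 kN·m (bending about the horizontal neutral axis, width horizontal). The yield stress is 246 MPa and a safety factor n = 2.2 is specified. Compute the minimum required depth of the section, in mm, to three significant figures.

σ_allow = 246/2.2 = 111.8 MPa.
For a rectangular section σ = 6M/(bh²), so h² = 6M/(b σ_allow) = 6×6.3400×10^7/(73.3×111.8) = 46410 mm².
h = 215.4 mm.

h = 215 mm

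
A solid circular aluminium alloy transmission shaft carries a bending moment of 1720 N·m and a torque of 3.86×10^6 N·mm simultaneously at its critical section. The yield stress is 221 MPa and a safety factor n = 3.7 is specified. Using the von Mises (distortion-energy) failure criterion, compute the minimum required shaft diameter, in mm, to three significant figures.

σ_allow = σ_y/n = 221/3.7 = 59.73 MPa.
For a solid shaft σ_b = 32M/(πd³) and τ = 16T/(πd³), so the von Mises stress is σ' = (16/πd³)·√(4M²+3T²).
√(4M²+3T²) = √(4×(1.720×10^6)² + 3×(3.860×10^6)²) = 7.519×10^6 N·mm.
d³ = 16×7.519×10^6/(π×59.73) = 641100 mm³.
d = 86.23 mm.

d = 86.2 mm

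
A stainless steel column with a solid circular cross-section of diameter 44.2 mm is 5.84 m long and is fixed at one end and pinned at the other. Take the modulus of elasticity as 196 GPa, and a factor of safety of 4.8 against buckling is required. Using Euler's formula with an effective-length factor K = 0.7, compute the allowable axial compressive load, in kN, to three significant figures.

I = πd⁴/64 = π×44.2⁴/64 = 187400 mm⁴.
Effective length L_e = KL = 0.7×5.84 m = 4088 mm.
Euler critical load P_cr = π²EI/L_e² = π²×196000×187400/4088² = 21690 N.
P_allow = P_cr/n = 21690/4.8 = 4518 N.

P_allow = 4.52 kN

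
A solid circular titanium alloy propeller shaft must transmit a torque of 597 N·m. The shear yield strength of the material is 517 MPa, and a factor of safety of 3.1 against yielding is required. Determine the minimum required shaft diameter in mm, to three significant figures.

Allowable shear stress τ_allow = 517/3.1 = 166.8 MPa.
For a solid shaft τ = 16T/(πd³), so d³ = 16T/(π τ_allow) = 16×597000/(π×166.8) = 18230 mm³.
d = (18230)^(1/3) = 26.32 mm.

d = 26.3 mm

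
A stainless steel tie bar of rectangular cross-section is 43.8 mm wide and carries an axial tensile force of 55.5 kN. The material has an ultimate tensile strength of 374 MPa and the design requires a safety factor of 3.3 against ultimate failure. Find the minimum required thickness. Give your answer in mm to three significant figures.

σ_allow = 374/3.3 = 113.3 MPa.
Required area A = F/σ_allow = 55500/113.3 = 489.7 mm².
t = A/w = 489.7/43.8 = 11.18 mm.

t = 11.2 mm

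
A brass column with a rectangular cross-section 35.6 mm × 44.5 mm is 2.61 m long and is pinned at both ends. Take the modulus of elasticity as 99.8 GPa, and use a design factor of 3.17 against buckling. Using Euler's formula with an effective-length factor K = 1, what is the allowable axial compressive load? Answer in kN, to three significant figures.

Buckling occurs about the weak axis: I_min = h·b³/12 = 44.5×35.6³/12 = 167300 mm⁴ (b = 35.6 mm is the smaller dimension).
Effective length L_e = KL = 1×2.61 m = 2610 mm.
Euler critical load P_cr = π²EI/L_e² = π²×99800×167300/2610² = 24190 N.
P_allow = P_cr/n = 24190/3.17 = 7632 N.

P_allow = 7.63 kN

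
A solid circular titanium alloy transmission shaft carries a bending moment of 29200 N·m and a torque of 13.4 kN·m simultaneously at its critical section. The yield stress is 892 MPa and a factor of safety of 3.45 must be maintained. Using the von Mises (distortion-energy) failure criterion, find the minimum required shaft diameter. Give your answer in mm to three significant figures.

d = 107 mm

σ_allow = σ_y/n = 892/3.45 = 258.6 MPa.
For a solid shaft σ_b = 32M/(πd³) and τ = 16T/(πd³), so the von Mises stress is σ' = (16/πd³)·√(4M²+3T²).
√(4M²+3T²) = √(4×(2.920×10^7)² + 3×(1.340×10^7)²) = 6.284×10^7 N·mm.
d³ = 16×6.284×10^7/(π×258.6) = 1.238×10^6 mm³.
d = 107.4 mm.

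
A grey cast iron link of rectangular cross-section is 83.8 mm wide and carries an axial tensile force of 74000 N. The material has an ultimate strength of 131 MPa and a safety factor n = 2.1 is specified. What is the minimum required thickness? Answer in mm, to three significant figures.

t = 14.2 mm

σ_allow = 131/2.1 = 62.38 MPa.
Required area A = F/σ_allow = 74000/62.38 = 1186 mm².
t = A/w = 1186/83.8 = 14.16 mm.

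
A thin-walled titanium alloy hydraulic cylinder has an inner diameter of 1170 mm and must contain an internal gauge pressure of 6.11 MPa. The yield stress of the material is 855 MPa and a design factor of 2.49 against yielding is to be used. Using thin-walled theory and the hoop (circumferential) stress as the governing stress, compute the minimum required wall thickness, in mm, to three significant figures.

σ_allow = 855/2.49 = 343.4 MPa.
Hoop stress σ_h = pD/(2t), so t = pD/(2σ_allow) = 6.11×1170/(2×343.4) = 10.41 mm.

t = 10.4 mm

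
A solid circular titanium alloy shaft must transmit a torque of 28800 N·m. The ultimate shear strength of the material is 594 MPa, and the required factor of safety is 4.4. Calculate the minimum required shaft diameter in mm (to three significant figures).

d = 103 mm

Allowable shear stress τ_allow = 594/4.4 = 135.0 MPa.
For a solid shaft τ = 16T/(πd³), so d³ = 16T/(π τ_allow) = 16×2.8800×10^7/(π×135.0) = 1.086×10^6 mm³.
d = (1.086×10^6)^(1/3) = 102.8 mm.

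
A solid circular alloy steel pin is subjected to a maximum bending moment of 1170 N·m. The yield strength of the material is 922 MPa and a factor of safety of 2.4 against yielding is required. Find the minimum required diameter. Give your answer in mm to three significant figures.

d = 31.4 mm

σ_allow = 922/2.4 = 384.2 MPa.
For a solid circular section σ = 32M/(πd³), so d³ = 32M/(π σ_allow) = 32×1170000/(π×384.2) = 31020 mm³.
d = 31.42 mm.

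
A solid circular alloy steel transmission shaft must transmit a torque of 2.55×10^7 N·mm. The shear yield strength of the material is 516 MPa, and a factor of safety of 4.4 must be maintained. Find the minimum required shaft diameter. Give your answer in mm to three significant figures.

d = 103 mm

Allowable shear stress τ_allow = 516/4.4 = 117.3 MPa.
For a solid shaft τ = 16T/(πd³), so d³ = 16T/(π τ_allow) = 16×2.5500×10^7/(π×117.3) = 1.107×10^6 mm³.
d = (1.107×10^6)^(1/3) = 103.5 mm.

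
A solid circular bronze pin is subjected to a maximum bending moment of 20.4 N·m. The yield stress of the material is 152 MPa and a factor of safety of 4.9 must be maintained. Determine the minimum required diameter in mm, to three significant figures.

d = 18.9 mm

σ_allow = 152/4.9 = 31.02 MPa.
For a solid circular section σ = 32M/(πd³), so d³ = 32M/(π σ_allow) = 32×20400/(π×31.02) = 6699 mm³.
d = 18.85 mm.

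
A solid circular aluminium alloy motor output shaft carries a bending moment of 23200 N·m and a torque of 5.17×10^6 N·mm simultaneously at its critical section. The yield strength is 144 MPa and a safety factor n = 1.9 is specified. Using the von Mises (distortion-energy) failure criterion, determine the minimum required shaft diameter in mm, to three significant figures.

σ_allow = σ_y/n = 144/1.9 = 75.79 MPa.
For a solid shaft σ_b = 32M/(πd³) and τ = 16T/(πd³), so the von Mises stress is σ' = (16/πd³)·√(4M²+3T²).
√(4M²+3T²) = √(4×(2.320×10^7)² + 3×(5.170×10^6)²) = 4.726×10^7 N·mm.
d³ = 16×4.726×10^7/(π×75.79) = 3.176×10^6 mm³.
d = 147.0 mm.

d = 147 mm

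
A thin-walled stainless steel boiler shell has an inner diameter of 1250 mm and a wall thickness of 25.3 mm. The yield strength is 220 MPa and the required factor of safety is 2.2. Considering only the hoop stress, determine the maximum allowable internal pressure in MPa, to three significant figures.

σ_allow = 220/2.2 = 100.0 MPa.
σ_h = pD/(2t) → p_allow = 2σ_allow t/D = 2×100.0×25.3/1250 = 4.048 MPa.

p_allow = 4.05 MPa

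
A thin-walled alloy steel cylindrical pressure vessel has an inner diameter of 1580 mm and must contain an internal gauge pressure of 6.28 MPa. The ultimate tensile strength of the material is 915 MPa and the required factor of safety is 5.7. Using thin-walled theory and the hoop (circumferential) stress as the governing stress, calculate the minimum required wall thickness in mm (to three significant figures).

t = 30.9 mm

σ_allow = 915/5.7 = 160.5 MPa.
Hoop stress σ_h = pD/(2t), so t = pD/(2σ_allow) = 6.28×1580/(2×160.5) = 30.91 mm.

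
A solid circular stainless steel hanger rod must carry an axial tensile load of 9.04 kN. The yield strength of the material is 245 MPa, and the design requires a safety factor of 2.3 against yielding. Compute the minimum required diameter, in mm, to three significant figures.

Allowable stress σ_allow = 245/2.3 = 106.5 MPa.
Required area A = F/σ_allow = 9040.0/106.5 = 84.87 mm².
A = πd²/4 → d = √(4A/π) = 10.39 mm.

d = 10.4 mm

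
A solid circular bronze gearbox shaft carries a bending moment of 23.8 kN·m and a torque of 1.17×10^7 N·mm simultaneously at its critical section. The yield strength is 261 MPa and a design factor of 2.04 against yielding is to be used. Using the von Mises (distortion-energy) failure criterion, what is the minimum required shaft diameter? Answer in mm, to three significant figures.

σ_allow = σ_y/n = 261/2.04 = 127.9 MPa.
For a solid shaft σ_b = 32M/(πd³) and τ = 16T/(πd³), so the von Mises stress is σ' = (16/πd³)·√(4M²+3T²).
√(4M²+3T²) = √(4×(2.380×10^7)² + 3×(1.170×10^7)²) = 5.173×10^7 N·mm.
d³ = 16×5.173×10^7/(π×127.9) = 2.059×10^6 mm³.
d = 127.2 mm.

d = 127 mm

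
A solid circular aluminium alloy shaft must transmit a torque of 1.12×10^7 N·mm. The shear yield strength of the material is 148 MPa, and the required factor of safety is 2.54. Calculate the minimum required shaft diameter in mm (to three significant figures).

d = 99.3 mm

Allowable shear stress τ_allow = 148/2.54 = 58.27 MPa.
For a solid shaft τ = 16T/(πd³), so d³ = 16T/(π τ_allow) = 16×1.1200×10^7/(π×58.27) = 978900 mm³.
d = (978900)^(1/3) = 99.29 mm.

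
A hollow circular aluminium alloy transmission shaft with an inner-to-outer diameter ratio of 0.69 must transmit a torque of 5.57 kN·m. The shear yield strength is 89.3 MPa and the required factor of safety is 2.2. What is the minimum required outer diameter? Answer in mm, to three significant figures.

τ_allow = 89.3/2.2 = 40.59 MPa.
For a hollow shaft τ = 16T/[πd_o³(1−k⁴)] with k = 0.69, so 1−k⁴ = 0.7733.
d_o³ = 16T/[π τ_allow (1−k⁴)] = 16×5570000/(π×40.59×0.7733) = 903700 mm³.
d_o = 96.68 mm.

d_o = 96.7 mm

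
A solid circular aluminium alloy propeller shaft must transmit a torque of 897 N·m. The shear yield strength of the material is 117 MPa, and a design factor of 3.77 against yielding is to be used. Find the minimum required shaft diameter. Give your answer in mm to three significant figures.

d = 52.8 mm

Allowable shear stress τ_allow = 117/3.77 = 31.03 MPa.
For a solid shaft τ = 16T/(πd³), so d³ = 16T/(π τ_allow) = 16×897000/(π×31.03) = 147200 mm³.
d = (147200)^(1/3) = 52.80 mm.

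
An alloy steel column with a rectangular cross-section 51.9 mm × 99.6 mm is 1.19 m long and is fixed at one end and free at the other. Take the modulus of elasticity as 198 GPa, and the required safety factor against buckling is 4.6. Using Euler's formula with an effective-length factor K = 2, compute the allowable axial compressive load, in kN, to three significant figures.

Buckling occurs about the weak axis: I_min = h·b³/12 = 99.6×51.9³/12 = 1.160×10^6 mm⁴ (b = 51.9 mm is the smaller dimension).
Effective length L_e = KL = 2×1.19 m = 2380 mm.
Euler critical load P_cr = π²EI/L_e² = π²×198000×1.160×10^6/2380² = 400300 N.
P_allow = P_cr/n = 400300/4.6 = 87020 N.

P_allow = 87.0 kN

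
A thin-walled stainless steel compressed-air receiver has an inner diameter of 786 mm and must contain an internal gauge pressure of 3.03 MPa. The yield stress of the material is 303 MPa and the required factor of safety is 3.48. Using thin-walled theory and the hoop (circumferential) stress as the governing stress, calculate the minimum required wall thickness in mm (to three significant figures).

t = 13.7 mm

σ_allow = 303/3.48 = 87.07 MPa.
Hoop stress σ_h = pD/(2t), so t = pD/(2σ_allow) = 3.03×786/(2×87.07) = 13.68 mm.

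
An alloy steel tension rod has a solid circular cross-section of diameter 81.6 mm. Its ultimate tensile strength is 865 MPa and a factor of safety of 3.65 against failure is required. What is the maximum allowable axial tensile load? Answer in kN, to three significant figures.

σ_allow = 865/3.65 = 237.0 MPa.
A = πd²/4 = π×81.6²/4 = 5230 mm².
F_allow = σ_allow × A = 237.0×5230 = 1.239×10^6 N.

F_allow = 1240 kN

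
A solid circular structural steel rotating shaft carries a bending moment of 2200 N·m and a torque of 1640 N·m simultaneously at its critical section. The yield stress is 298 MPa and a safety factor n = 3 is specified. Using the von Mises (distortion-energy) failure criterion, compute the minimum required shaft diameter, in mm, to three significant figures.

d = 64.5 mm

σ_allow = σ_y/n = 298/3 = 99.33 MPa.
For a solid shaft σ_b = 32M/(πd³) and τ = 16T/(πd³), so the von Mises stress is σ' = (16/πd³)·√(4M²+3T²).
√(4M²+3T²) = √(4×(2.200×10^6)² + 3×(1.640×10^6)²) = 5.237×10^6 N·mm.
d³ = 16×5.237×10^6/(π×99.33) = 268500 mm³.
d = 64.51 mm.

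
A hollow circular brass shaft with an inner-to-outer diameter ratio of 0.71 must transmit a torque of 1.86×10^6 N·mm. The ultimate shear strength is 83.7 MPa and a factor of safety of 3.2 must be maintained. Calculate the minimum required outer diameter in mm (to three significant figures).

d_o = 78.6 mm

τ_allow = 83.7/3.2 = 26.16 MPa.
For a hollow shaft τ = 16T/[πd_o³(1−k⁴)] with k = 0.71, so 1−k⁴ = 0.7459.
d_o³ = 16T/[π τ_allow (1−k⁴)] = 16×1860000/(π×26.16×0.7459) = 485600 mm³.
d_o = 78.60 mm.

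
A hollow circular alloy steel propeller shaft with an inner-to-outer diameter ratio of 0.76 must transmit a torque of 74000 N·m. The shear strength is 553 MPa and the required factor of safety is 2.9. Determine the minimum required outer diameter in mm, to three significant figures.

τ_allow = 553/2.9 = 190.7 MPa.
For a hollow shaft τ = 16T/[πd_o³(1−k⁴)] with k = 0.76, so 1−k⁴ = 0.6664.
d_o³ = 16T/[π τ_allow (1−k⁴)] = 16×7.4000×10^7/(π×190.7×0.6664) = 2.966×10^6 mm³.
d_o = 143.7 mm.

d_o = 144 mm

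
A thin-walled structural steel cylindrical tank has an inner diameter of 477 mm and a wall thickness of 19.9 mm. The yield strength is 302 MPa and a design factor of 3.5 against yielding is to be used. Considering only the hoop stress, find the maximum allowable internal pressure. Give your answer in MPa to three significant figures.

p_allow = 7.20 MPa

σ_allow = 302/3.5 = 86.29 MPa.
σ_h = pD/(2t) → p_allow = 2σ_allow t/D = 2×86.29×19.9/477 = 7.200 MPa.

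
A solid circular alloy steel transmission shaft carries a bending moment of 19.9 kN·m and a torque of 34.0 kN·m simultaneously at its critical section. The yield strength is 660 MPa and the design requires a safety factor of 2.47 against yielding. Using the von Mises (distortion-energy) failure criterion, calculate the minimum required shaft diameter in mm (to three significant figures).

σ_allow = σ_y/n = 660/2.47 = 267.2 MPa.
For a solid shaft σ_b = 32M/(πd³) and τ = 16T/(πd³), so the von Mises stress is σ' = (16/πd³)·√(4M²+3T²).
√(4M²+3T²) = √(4×(1.990×10^7)² + 3×(3.400×10^7)²) = 7.108×10^7 N·mm.
d³ = 16×7.108×10^7/(π×267.2) = 1.355×10^6 mm³.
d = 110.7 mm.

d = 111 mm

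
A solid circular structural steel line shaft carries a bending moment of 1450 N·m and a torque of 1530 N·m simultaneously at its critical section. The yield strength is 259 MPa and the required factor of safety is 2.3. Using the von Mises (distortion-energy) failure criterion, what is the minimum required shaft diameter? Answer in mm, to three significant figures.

d = 56.2 mm

σ_allow = σ_y/n = 259/2.3 = 112.6 MPa.
For a solid shaft σ_b = 32M/(πd³) and τ = 16T/(πd³), so the von Mises stress is σ' = (16/πd³)·√(4M²+3T²).
√(4M²+3T²) = √(4×(1.450×10^6)² + 3×(1.530×10^6)²) = 3.928×10^6 N·mm.
d³ = 16×3.928×10^6/(π×112.6) = 177700 mm³.
d = 56.22 mm.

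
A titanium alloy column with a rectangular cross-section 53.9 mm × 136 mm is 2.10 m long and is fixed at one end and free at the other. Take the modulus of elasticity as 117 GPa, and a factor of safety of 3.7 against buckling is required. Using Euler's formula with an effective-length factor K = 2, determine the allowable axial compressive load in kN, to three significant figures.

Buckling occurs about the weak axis: I_min = h·b³/12 = 136×53.9³/12 = 1.775×10^6 mm⁴ (b = 53.9 mm is the smaller dimension).
Effective length L_e = KL = 2×2.10 m = 4200 mm.
Euler critical load P_cr = π²EI/L_e² = π²×117000×1.775×10^6/4200² = 116200 N.
P_allow = P_cr/n = 116200/3.7 = 31400 N.

P_allow = 31.4 kN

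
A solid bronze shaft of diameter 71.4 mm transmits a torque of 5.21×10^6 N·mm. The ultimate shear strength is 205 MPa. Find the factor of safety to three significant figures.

τ = 16T/(πd³) = 16×5210000/(π×71.4³) = 72.90 MPa.
n = τ_limit/τ = 205/72.90 = 2.812.

n = 2.81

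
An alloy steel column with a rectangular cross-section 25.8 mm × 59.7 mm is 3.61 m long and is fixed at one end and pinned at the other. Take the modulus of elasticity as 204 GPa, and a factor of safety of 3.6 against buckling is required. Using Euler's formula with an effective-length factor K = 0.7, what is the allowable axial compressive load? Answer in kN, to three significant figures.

Buckling occurs about the weak axis: I_min = h·b³/12 = 59.7×25.8³/12 = 85440 mm⁴ (b = 25.8 mm is the smaller dimension).
Effective length L_e = KL = 0.7×3.61 m = 2527 mm.
Euler critical load P_cr = π²EI/L_e² = π²×204000×85440/2527² = 26940 N.
P_allow = P_cr/n = 26940/3.6 = 7483 N.

P_allow = 7.48 kN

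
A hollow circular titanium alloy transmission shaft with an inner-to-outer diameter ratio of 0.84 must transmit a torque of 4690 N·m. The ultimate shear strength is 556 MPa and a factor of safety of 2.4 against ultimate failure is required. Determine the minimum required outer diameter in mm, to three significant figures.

d_o = 59.0 mm

τ_allow = 556/2.4 = 231.7 MPa.
For a hollow shaft τ = 16T/[πd_o³(1−k⁴)] with k = 0.84, so 1−k⁴ = 0.5021.
d_o³ = 16T/[π τ_allow (1−k⁴)] = 16×4690000/(π×231.7×0.5021) = 205300 mm³.
d_o = 59.00 mm.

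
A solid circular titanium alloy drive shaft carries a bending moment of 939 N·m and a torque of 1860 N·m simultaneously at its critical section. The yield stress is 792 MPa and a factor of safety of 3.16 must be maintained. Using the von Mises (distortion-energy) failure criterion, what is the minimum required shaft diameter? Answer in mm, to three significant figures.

σ_allow = σ_y/n = 792/3.16 = 250.6 MPa.
For a solid shaft σ_b = 32M/(πd³) and τ = 16T/(πd³), so the von Mises stress is σ' = (16/πd³)·√(4M²+3T²).
√(4M²+3T²) = √(4×(939000)² + 3×(1.860×10^6)²) = 3.729×10^6 N·mm.
d³ = 16×3.729×10^6/(π×250.6) = 75780 mm³.
d = 42.32 mm.

d = 42.3 mm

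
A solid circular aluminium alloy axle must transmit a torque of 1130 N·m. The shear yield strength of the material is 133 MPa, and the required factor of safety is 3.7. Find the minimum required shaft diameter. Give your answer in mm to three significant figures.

d = 54.3 mm

Allowable shear stress τ_allow = 133/3.7 = 35.95 MPa.
For a solid shaft τ = 16T/(πd³), so d³ = 16T/(π τ_allow) = 16×1130000/(π×35.95) = 160100 mm³.
d = (160100)^(1/3) = 54.30 mm.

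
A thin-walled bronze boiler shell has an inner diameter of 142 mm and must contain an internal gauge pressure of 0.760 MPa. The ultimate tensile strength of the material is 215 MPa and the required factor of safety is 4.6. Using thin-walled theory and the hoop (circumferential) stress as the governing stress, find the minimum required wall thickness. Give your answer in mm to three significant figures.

t = 1.15 mm

σ_allow = 215/4.6 = 46.74 MPa.
Hoop stress σ_h = pD/(2t), so t = pD/(2σ_allow) = 0.760×142/(2×46.74) = 1.154 mm.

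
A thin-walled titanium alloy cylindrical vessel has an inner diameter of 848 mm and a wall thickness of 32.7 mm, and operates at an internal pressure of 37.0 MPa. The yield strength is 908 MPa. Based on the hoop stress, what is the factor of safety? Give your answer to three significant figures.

n = 1.89

σ_h = pD/(2t) = 37.0×848/(2×32.7) = 479.8 MPa.
n = 908/479.8 = 1.893.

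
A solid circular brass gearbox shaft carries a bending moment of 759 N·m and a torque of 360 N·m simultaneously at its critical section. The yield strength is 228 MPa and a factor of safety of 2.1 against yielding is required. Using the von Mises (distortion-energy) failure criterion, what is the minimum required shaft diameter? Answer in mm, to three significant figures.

σ_allow = σ_y/n = 228/2.1 = 108.6 MPa.
For a solid shaft σ_b = 32M/(πd³) and τ = 16T/(πd³), so the von Mises stress is σ' = (16/πd³)·√(4M²+3T²).
√(4M²+3T²) = √(4×(759000)² + 3×(360000)²) = 1.641×10^6 N·mm.
d³ = 16×1.641×10^6/(π×108.6) = 76980 mm³.
d = 42.54 mm.

d = 42.5 mm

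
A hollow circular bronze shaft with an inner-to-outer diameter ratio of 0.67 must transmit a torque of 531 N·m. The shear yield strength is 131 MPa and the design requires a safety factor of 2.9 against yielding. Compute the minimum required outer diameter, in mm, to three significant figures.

d_o = 42.2 mm

τ_allow = 131/2.9 = 45.17 MPa.
For a hollow shaft τ = 16T/[πd_o³(1−k⁴)] with k = 0.67, so 1−k⁴ = 0.7985.
d_o³ = 16T/[π τ_allow (1−k⁴)] = 16×531000/(π×45.17×0.7985) = 74980 mm³.
d_o = 42.17 mm.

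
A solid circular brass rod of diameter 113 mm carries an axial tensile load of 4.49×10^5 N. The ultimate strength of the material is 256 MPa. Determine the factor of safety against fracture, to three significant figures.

A = πd²/4 = 10030 mm².
σ = F/A = 449000/10030 = 44.77 MPa.
n = 256/44.77 = 5.718.

n = 5.72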